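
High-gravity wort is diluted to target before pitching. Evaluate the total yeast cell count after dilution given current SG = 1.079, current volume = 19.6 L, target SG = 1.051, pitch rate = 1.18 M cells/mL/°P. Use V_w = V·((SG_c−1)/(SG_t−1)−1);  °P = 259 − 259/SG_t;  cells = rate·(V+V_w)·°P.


V_w = 19.6·((1.079−1)/(1.051−1)−1) = 10.7608
V_final = 19.6 + 10.7608 = 30.3608
°P = 259 − 259/1.051 = 12.5680
cells = 1.18·30.3608·12.5680

450.2588 billion cells


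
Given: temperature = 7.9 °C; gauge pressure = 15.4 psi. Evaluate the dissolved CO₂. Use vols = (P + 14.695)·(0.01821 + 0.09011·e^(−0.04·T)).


vols = (15.4 + 14.695)·(0.01821 + 0.09011·e^(−0.04·7.9))

2.5251 volumes


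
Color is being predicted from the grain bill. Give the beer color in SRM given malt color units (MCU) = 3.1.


SRM = 1.4922 · MCU^0.6859
SRM = 1.4922 · 3.1^0.6859

3.2423 SRM


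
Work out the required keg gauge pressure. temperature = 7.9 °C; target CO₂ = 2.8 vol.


psi = vols/(0.01821 + 0.09011·e^(−0.04·T)) − 14.695
psi = 2.8/(0.01821 + 0.09011·e^(−0.04·7.9)) − 14.695

18.6759 psi


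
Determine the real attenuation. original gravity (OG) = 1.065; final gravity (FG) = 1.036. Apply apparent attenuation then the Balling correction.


AA = (OG−FG)/(OG−1)·100;  RA = AA·0.8192
AA = (1.065 − 1.036)/(1.065 − 1)·100 = 44.6154
RA = 44.6154·0.8192

36.5489 %


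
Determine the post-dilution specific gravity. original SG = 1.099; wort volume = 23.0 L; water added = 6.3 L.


SG_new = 1 + (SG_old − 1)·V_old/(V_old + V_water)
pts = (1.099 − 1)·1000·23.0/(23.0 + 6.3) = 77.7133
SG_new = 1 + 77.7133/1000

1.0777


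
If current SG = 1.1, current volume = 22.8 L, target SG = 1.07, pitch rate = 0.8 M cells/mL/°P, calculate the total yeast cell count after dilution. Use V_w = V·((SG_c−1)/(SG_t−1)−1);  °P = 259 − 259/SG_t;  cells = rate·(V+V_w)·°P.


V_w = 22.8·((1.1−1)/(1.07−1)−1) = 9.7714
V_final = 22.8 + 9.7714 = 32.5714
°P = 259 − 259/1.07 = 16.9439
cells = 0.8·32.5714·16.9439

441.5103 billion cells


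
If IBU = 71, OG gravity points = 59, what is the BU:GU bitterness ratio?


BU:GU = IBU / OG_points
BU:GU = 71 / 59

1.2034


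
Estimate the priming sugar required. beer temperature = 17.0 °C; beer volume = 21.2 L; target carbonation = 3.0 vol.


residual = 14.695·(0.01821 + 0.09011·e^(−0.04·T));  sugar = (target − residual)·4.0·V
residual = 14.695·(0.01821 + 0.09011·e^(−0.04·17.0)) = 0.9384
sugar = (3.0 − 0.9384)·4.0·21.2

174.8202 g


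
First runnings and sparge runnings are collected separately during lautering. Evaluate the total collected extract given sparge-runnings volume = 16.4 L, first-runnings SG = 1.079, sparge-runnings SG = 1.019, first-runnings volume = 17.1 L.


total = Σ (SG_i − 1)·1000·V_i
first = (1.079 − 1)·1000·17.1 = 1350.9000
sparge = (1.019 − 1)·1000·16.4 = 311.6000
total = 1350.9000 + 311.6000

1662.5000 gravity·L


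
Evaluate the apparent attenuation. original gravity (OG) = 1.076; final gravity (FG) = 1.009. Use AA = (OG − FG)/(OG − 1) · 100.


AA = (1.076 − 1.009)/(1.076 − 1) · 100

88.1579 %


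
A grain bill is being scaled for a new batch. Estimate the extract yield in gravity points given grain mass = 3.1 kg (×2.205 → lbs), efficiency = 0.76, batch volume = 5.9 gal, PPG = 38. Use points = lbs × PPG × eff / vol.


lbs = 3.1 × 2.205 = 6.8355
points = 6.8355 × 38 × 0.76 / 5.9

33.4592 points


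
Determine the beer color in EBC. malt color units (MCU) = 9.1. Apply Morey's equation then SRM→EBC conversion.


SRM = 1.4922·MCU^0.6859;  EBC = SRM·1.97
SRM = 1.4922·9.1^0.6859 = 6.7863
EBC = 6.7863·1.97

13.3690 EBC


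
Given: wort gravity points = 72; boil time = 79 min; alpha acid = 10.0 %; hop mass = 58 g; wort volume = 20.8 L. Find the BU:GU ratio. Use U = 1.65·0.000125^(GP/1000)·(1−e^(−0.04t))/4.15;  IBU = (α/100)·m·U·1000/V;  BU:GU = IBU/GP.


U = 1.65·0.000125^(72/1000)·(1−e^(−0.04·79))/4.15 = 0.1993
IBU = (10.0/100)·58·0.1993·1000/20.8 = 55.5841
BU:GU = 55.5841/72

0.7720


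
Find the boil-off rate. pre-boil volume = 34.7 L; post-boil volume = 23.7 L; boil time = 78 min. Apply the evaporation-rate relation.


rate = (V_pre − V_post) / (t_min/60)
rate = (34.7 − 23.7) / (78/60)

8.4615 L/hr


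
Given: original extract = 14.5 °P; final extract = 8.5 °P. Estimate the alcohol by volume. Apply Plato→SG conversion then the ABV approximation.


SG = 259/(259 − P);  ABV = (OG − FG)·131.25
OG = 259/(259 − 14.5) = 1.0593
FG = 259/(259 − 8.5) = 1.0339
ABV = (1.0593 − 1.0339)·131.25

3.3301 % ABV


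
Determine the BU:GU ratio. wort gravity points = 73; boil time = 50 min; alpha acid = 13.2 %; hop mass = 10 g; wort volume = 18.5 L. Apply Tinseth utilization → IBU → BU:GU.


U = 1.65·0.000125^(GP/1000)·(1−e^(−0.04t))/4.15;  IBU = (α/100)·m·U·1000/V;  BU:GU = IBU/GP
U = 1.65·0.000125^(73/1000)·(1−e^(−0.04·50))/4.15 = 0.1784
IBU = (13.2/100)·10·0.1784·1000/18.5 = 12.7280
BU:GU = 12.7280/73

0.1744


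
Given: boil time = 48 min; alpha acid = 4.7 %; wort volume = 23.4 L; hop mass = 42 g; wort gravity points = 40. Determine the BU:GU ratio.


U = 1.65·0.000125^(GP/1000)·(1−e^(−0.04t))/4.15;  IBU = (α/100)·m·U·1000/V;  BU:GU = IBU/GP
U = 1.65·0.000125^(40/1000)·(1−e^(−0.04·48))/4.15 = 0.2368
IBU = (4.7/100)·42·0.2368·1000/23.4 = 19.9799
BU:GU = 19.9799/40

0.4995


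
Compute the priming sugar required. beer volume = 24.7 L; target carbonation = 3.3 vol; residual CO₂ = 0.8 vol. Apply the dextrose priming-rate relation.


sugar = (target − residual)·4.0·V
sugar = (3.3 − 0.8)·4.0·24.7

247.0000 g


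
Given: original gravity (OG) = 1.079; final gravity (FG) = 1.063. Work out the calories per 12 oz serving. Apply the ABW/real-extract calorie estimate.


ABW = (OG−FG)·131.25·0.79/FG;  °P = 259 − 259/SG (for OG→OE and FG→AE);  RE = 0.1808·OE + 0.8192·AE;  Cal = (6.9·ABW + 4·(RE−0.1))·FG·3.55
ABW = (1.079 − 1.063)·131.25·0.79/1.063 = 1.5607
OE = 259 − 259/1.079 = 18.9629 °P
AE = 259 − 259/1.063 = 15.3500 °P
RE = 0.1808·18.9629 + 0.8192·15.3500 = 16.0032 °P
Cal = (6.9·1.5607 + 4·(16.0032−0.1))·1.063·3.55

280.6893 kcal


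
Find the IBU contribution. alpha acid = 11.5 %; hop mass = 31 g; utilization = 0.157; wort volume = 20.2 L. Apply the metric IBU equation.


IBU = (α/100)·mass·U·1000 / V
IBU = (11.5/100)·31·0.157·1000 / 20.2

27.7082 IBU


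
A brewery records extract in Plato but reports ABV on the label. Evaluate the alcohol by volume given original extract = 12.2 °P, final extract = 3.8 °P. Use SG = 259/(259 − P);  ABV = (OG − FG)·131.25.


OG = 259/(259 − 12.2) = 1.0494
FG = 259/(259 − 3.8) = 1.0149
ABV = (1.0494 − 1.0149)·131.25

4.5337 % ABV


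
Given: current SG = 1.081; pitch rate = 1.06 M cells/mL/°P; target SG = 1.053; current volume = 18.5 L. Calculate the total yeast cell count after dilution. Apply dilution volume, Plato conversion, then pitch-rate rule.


V_w = V·((SG_c−1)/(SG_t−1)−1);  °P = 259 − 259/SG_t;  cells = rate·(V+V_w)·°P
V_w = 18.5·((1.081−1)/(1.053−1)−1) = 9.7736
V_final = 18.5 + 9.7736 = 28.2736
°P = 259 − 259/1.053 = 13.0361
cells = 1.06·28.2736·13.0361

390.6915 billion cells


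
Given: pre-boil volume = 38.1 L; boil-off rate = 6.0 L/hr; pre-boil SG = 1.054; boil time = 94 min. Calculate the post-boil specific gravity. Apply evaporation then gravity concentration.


V_post = V_pre − rate·(t/60);  SG_post = 1 + (SG_pre−1)·V_pre/V_post
V_post = 38.1 − 6.0·(94/60) = 28.7000
SG_post = 1 + (1.054 − 1)·38.1/28.7000

1.0717


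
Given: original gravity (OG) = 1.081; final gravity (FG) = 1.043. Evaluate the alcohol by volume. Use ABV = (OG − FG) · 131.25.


ABV = (1.081 − 1.043) · 131.25

4.9875 % ABV


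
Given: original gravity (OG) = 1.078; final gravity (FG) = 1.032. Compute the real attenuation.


AA = (OG−FG)/(OG−1)·100;  RA = AA·0.8192
AA = (1.078 − 1.032)/(1.078 − 1)·100 = 58.9744
RA = 58.9744·0.8192

48.3118 %


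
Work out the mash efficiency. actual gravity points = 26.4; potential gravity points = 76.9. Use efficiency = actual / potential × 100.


efficiency = 26.4 / 76.9 × 100

34.3303 %


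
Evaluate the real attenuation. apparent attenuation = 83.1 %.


RA = AA · 0.8192
RA = 83.1 · 0.8192

68.0755 %


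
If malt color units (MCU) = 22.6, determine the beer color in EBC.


SRM = 1.4922·MCU^0.6859;  EBC = SRM·1.97
SRM = 1.4922·22.6^0.6859 = 12.6651
EBC = 12.6651·1.97

24.9503 EBC


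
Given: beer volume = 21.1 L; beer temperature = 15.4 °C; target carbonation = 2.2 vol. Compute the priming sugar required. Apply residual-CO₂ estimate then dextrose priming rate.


residual = 14.695·(0.01821 + 0.09011·e^(−0.04·T));  sugar = (target − residual)·4.0·V
residual = 14.695·(0.01821 + 0.09011·e^(−0.04·15.4)) = 0.9828
sugar = (2.2 − 0.9828)·4.0·21.1

102.7335 g


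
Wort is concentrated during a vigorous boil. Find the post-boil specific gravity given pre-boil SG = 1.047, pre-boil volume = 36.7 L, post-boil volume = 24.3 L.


SG_post = 1 + (SG_pre − 1)·V_pre/V_post
pts_pre = (1.047 − 1)·1000 = 47.0000
pts_post = 47.0000·36.7/24.3 = 70.9835
SG_post = 1 + 70.9835/1000

1.0710


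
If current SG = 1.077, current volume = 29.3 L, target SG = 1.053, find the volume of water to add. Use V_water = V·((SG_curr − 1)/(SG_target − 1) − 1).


V_water = 29.3·((1.077 − 1)/(1.053 − 1) − 1)

13.2679 L


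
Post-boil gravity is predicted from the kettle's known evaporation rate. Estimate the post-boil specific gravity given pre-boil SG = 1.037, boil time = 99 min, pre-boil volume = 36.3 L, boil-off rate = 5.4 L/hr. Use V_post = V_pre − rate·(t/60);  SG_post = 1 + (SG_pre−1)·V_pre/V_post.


V_post = 36.3 − 5.4·(99/60) = 27.3900
SG_post = 1 + (1.037 − 1)·36.3/27.3900

1.0490


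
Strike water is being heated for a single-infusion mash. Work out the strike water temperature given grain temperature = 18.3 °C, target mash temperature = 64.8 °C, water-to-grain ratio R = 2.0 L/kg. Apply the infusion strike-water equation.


T_strike = (0.41/R)·(T_mash − T_grain) + T_mash
T_strike = (0.41/2.0)·(64.8 − 18.3) + 64.8

74.3325 °C


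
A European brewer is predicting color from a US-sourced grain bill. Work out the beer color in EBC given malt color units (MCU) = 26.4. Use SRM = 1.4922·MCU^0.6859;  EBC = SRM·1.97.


SRM = 1.4922·26.4^0.6859 = 14.0898
EBC = 14.0898·1.97

27.7569 EBC


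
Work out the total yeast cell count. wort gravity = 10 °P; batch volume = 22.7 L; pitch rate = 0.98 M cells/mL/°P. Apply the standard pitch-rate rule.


cells (billions) = rate · V_L · °P
cells = 0.98 · 22.7 · 10

222.4600 billion cells


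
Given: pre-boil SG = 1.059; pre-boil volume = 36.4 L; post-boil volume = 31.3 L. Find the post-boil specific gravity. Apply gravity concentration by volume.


SG_post = 1 + (SG_pre − 1)·V_pre/V_post
pts_pre = (1.059 − 1)·1000 = 59.0000
pts_post = 59.0000·36.4/31.3 = 68.6134
SG_post = 1 + 68.6134/1000

1.0686


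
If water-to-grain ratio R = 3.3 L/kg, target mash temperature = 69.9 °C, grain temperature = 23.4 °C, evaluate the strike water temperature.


T_strike = (0.41/R)·(T_mash − T_grain) + T_mash
T_strike = (0.41/3.3)·(69.9 − 23.4) + 69.9

75.6773 °C


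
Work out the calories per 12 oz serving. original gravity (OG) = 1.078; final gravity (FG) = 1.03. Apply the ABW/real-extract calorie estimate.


ABW = (OG−FG)·131.25·0.79/FG;  °P = 259 − 259/SG (for OG→OE and FG→AE);  RE = 0.1808·OE + 0.8192·AE;  Cal = (6.9·ABW + 4·(RE−0.1))·FG·3.55
ABW = (1.078 − 1.03)·131.25·0.79/1.03 = 4.8320
OE = 259 − 259/1.078 = 18.7403 °P
AE = 259 − 259/1.03 = 7.5437 °P
RE = 0.1808·18.7403 + 0.8192·7.5437 = 9.5680 °P
Cal = (6.9·4.8320 + 4·(9.5680−0.1))·1.03·3.55

260.3910 kcal


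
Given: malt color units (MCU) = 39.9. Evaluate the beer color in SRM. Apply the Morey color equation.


SRM = 1.4922 · MCU^0.6859
SRM = 1.4922 · 39.9^0.6859

18.7040 SRM


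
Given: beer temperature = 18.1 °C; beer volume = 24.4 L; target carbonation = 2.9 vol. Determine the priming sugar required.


residual = 14.695·(0.01821 + 0.09011·e^(−0.04·T));  sugar = (target − residual)·4.0·V
residual = 14.695·(0.01821 + 0.09011·e^(−0.04·18.1)) = 0.9096
sugar = (2.9 − 0.9096)·4.0·24.4

194.2666 g


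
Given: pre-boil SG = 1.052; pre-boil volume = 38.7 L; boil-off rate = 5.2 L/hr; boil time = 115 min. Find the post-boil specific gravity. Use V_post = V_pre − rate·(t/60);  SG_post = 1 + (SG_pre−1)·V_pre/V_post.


V_post = 38.7 − 5.2·(115/60) = 28.7333
SG_post = 1 + (1.052 − 1)·38.7/28.7333

1.0700


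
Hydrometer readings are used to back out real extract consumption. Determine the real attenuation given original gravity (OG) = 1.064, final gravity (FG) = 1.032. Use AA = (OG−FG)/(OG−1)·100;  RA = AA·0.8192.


AA = (1.064 − 1.032)/(1.064 − 1)·100 = 50.0000
RA = 50.0000·0.8192

40.9600 %


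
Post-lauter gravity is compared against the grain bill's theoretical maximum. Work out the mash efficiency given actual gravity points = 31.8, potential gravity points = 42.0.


efficiency = actual / potential × 100
efficiency = 31.8 / 42.0 × 100

75.7143 %


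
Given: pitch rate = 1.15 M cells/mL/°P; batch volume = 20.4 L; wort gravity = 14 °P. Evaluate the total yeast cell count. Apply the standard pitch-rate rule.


cells (billions) = rate · V_L · °P
cells = 1.15 · 20.4 · 14

328.4400 billion cells


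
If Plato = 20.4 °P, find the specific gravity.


SG = 259/(259 − P)
SG = 259/(259 − 20.4)

1.0855


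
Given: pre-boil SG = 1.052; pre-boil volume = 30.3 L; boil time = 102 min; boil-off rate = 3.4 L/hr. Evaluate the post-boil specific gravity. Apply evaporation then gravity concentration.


V_post = V_pre − rate·(t/60);  SG_post = 1 + (SG_pre−1)·V_pre/V_post
V_post = 30.3 − 3.4·(102/60) = 24.5200
SG_post = 1 + (1.052 − 1)·30.3/24.5200

1.0643


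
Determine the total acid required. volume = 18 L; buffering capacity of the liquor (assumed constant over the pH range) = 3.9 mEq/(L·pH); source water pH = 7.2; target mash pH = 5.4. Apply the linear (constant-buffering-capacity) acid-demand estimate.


acid = buffering capacity · (pH_source − pH_target) · V
acid = 3.9 · (7.2 − 5.4) · 18

126.3600 mEq


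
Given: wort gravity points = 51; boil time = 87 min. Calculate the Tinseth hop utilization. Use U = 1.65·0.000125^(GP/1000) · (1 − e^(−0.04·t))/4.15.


bigness = 1.65·0.000125^(51/1000) = 1.0433
boil_factor = (1 − e^(−0.04·87))/4.15 = 0.2335
U = 1.0433 · 0.2335

0.2437


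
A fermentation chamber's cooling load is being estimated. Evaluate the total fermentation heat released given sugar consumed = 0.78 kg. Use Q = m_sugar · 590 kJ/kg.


Q = 0.78 · 590

460.2000 kJ


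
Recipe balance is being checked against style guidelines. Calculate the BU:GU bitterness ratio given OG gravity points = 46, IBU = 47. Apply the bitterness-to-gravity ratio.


BU:GU = IBU / OG_points
BU:GU = 47 / 46

1.0217


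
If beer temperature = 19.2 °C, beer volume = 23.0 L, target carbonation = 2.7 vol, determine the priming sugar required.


residual = 14.695·(0.01821 + 0.09011·e^(−0.04·T));  sugar = (target − residual)·4.0·V
residual = 14.695·(0.01821 + 0.09011·e^(−0.04·19.2)) = 0.8819
sugar = (2.7 − 0.8819)·4.0·23.0

167.2625 g


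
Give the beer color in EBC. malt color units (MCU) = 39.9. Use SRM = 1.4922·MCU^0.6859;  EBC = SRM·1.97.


SRM = 1.4922·39.9^0.6859 = 18.7040
EBC = 18.7040·1.97

36.8469 EBC


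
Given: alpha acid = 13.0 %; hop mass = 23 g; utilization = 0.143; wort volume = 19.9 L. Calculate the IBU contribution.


IBU = (α/100)·mass·U·1000 / V
IBU = (13.0/100)·23·0.143·1000 / 19.9

21.4859 IBU


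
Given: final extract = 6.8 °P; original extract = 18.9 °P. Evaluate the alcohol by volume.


SG = 259/(259 − P);  ABV = (OG − FG)·131.25
OG = 259/(259 − 18.9) = 1.0787
FG = 259/(259 − 6.8) = 1.0270
ABV = (1.0787 − 1.0270)·131.25

6.7928 % ABV


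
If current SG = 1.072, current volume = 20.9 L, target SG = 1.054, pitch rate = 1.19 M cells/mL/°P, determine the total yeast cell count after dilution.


V_w = V·((SG_c−1)/(SG_t−1)−1);  °P = 259 − 259/SG_t;  cells = rate·(V+V_w)·°P
V_w = 20.9·((1.072−1)/(1.054−1)−1) = 6.9667
V_final = 20.9 + 6.9667 = 27.8667
°P = 259 − 259/1.054 = 13.2694
cells = 1.19·27.8667·13.2694

440.0326 billion cells


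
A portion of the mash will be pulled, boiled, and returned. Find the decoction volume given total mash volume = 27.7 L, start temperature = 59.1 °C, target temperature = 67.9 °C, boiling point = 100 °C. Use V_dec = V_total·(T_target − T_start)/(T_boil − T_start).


V_dec = 27.7·(67.9 − 59.1)/(100 − 59.1)

5.9599 L


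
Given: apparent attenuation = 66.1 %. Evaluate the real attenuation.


RA = AA · 0.8192
RA = 66.1 · 0.8192

54.1491 %


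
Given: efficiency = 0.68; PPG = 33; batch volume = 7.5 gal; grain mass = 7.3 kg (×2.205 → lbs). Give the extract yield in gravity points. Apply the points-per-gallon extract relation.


points = lbs × PPG × eff / vol
lbs = 7.3 × 2.205 = 16.0965
points = 16.0965 × 33 × 0.68 / 7.5

48.1607 points


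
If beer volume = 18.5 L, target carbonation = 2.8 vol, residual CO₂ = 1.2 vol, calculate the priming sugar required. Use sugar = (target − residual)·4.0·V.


sugar = (2.8 − 1.2)·4.0·18.5

118.4000 g


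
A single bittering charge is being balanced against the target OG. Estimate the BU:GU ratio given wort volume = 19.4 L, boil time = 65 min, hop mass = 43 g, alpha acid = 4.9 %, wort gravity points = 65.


U = 1.65·0.000125^(GP/1000)·(1−e^(−0.04t))/4.15;  IBU = (α/100)·m·U·1000/V;  BU:GU = IBU/GP
U = 1.65·0.000125^(65/1000)·(1−e^(−0.04·65))/4.15 = 0.2052
IBU = (4.9/100)·43·0.2052·1000/19.4 = 22.2885
BU:GU = 22.2885/65

0.3429


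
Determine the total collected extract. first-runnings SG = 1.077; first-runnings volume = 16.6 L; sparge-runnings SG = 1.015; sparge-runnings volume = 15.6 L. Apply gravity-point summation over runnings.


total = Σ (SG_i − 1)·1000·V_i
first = (1.077 − 1)·1000·16.6 = 1278.2000
sparge = (1.015 − 1)·1000·15.6 = 234.0000
total = 1278.2000 + 234.0000

1512.2000 gravity·L


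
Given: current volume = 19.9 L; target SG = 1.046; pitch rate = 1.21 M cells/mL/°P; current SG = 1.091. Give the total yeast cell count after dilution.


V_w = V·((SG_c−1)/(SG_t−1)−1);  °P = 259 − 259/SG_t;  cells = rate·(V+V_w)·°P
V_w = 19.9·((1.091−1)/(1.046−1)−1) = 19.4674
V_final = 19.9 + 19.4674 = 39.3674
°P = 259 − 259/1.046 = 11.3901
cells = 1.21·39.3674·11.3901

542.5602 billion cells


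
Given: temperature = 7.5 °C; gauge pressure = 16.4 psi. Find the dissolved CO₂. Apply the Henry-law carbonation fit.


vols = (P + 14.695)·(0.01821 + 0.09011·e^(−0.04·T))
vols = (16.4 + 14.695)·(0.01821 + 0.09011·e^(−0.04·7.5))

2.6420 volumes


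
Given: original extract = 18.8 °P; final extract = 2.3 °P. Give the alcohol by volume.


SG = 259/(259 − P);  ABV = (OG − FG)·131.25
OG = 259/(259 − 18.8) = 1.0783
FG = 259/(259 − 2.3) = 1.0090
ABV = (1.0783 − 1.0090)·131.25

9.0967 % ABV


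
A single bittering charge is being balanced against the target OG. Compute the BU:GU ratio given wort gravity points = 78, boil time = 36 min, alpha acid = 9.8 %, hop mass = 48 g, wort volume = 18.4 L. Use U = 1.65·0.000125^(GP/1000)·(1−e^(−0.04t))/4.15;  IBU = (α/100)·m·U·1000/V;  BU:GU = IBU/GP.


U = 1.65·0.000125^(78/1000)·(1−e^(−0.04·36))/4.15 = 0.1505
IBU = (9.8/100)·48·0.1505·1000/18.4 = 38.4778
BU:GU = 38.4778/78

0.4933


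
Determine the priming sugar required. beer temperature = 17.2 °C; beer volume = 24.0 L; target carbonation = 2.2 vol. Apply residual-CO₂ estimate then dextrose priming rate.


residual = 14.695·(0.01821 + 0.09011·e^(−0.04·T));  sugar = (target − residual)·4.0·V
residual = 14.695·(0.01821 + 0.09011·e^(−0.04·17.2)) = 0.9331
sugar = (2.2 − 0.9331)·4.0·24.0

121.6228 g


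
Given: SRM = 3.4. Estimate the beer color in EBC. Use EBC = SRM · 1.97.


EBC = 3.4 · 1.97

6.6980 EBC


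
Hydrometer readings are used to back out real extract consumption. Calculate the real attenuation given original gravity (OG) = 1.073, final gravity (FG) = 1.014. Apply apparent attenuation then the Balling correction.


AA = (OG−FG)/(OG−1)·100;  RA = AA·0.8192
AA = (1.073 − 1.014)/(1.073 − 1)·100 = 80.8219
RA = 80.8219·0.8192

66.2093 %


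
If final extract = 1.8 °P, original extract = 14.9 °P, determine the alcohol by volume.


SG = 259/(259 − P);  ABV = (OG − FG)·131.25
OG = 259/(259 − 14.9) = 1.0610
FG = 259/(259 − 1.8) = 1.0070
ABV = (1.0610 − 1.0070)·131.25

7.0930 % ABV


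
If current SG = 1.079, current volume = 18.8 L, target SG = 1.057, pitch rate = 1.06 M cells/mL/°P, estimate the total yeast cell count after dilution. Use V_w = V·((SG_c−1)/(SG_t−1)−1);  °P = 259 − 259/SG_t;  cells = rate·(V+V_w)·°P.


V_w = 18.8·((1.079−1)/(1.057−1)−1) = 7.2561
V_final = 18.8 + 7.2561 = 26.0561
°P = 259 − 259/1.057 = 13.9669
cells = 1.06·26.0561·13.9669

385.7586 billion cells


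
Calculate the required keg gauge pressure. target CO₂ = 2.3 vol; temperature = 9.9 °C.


psi = vols/(0.01821 + 0.09011·e^(−0.04·T)) − 14.695
psi = 2.3/(0.01821 + 0.09011·e^(−0.04·9.9)) − 14.695

14.4726 psi


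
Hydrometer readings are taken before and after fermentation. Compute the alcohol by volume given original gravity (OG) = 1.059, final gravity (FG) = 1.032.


ABV = (OG − FG) · 131.25
ABV = (1.059 − 1.032) · 131.25

3.5437 % ABV


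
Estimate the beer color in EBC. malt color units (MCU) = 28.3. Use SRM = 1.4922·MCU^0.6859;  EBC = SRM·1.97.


SRM = 1.4922·28.3^0.6859 = 14.7777
EBC = 14.7777·1.97

29.1121 EBC


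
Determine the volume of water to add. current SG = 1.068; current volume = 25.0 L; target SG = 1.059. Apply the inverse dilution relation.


V_water = V·((SG_curr − 1)/(SG_target − 1) − 1)
V_water = 25.0·((1.068 − 1)/(1.059 − 1) − 1)

3.8136 L


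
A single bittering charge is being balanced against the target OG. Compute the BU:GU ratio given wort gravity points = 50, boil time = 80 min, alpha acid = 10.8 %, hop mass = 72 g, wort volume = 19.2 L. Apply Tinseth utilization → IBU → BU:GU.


U = 1.65·0.000125^(GP/1000)·(1−e^(−0.04t))/4.15;  IBU = (α/100)·m·U·1000/V;  BU:GU = IBU/GP
U = 1.65·0.000125^(50/1000)·(1−e^(−0.04·80))/4.15 = 0.2433
IBU = (10.8/100)·72·0.2433·1000/19.2 = 98.5514
BU:GU = 98.5514/50

1.9710


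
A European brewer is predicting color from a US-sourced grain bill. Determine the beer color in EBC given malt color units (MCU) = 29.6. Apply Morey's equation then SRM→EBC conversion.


SRM = 1.4922·MCU^0.6859;  EBC = SRM·1.97
SRM = 1.4922·29.6^0.6859 = 15.2400
EBC = 15.2400·1.97

30.0229 EBC


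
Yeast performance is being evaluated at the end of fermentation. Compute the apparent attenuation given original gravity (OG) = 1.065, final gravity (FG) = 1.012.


AA = (OG − FG)/(OG − 1) · 100
AA = (1.065 − 1.012)/(1.065 − 1) · 100

81.5385 %


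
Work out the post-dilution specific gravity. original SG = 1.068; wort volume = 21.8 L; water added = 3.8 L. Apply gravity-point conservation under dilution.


SG_new = 1 + (SG_old − 1)·V_old/(V_old + V_water)
pts = (1.068 − 1)·1000·21.8/(21.8 + 3.8) = 57.9063
SG_new = 1 + 57.9063/1000

1.0579


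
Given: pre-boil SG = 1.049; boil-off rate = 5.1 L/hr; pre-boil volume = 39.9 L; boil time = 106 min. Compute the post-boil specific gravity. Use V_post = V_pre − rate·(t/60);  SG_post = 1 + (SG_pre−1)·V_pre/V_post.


V_post = 39.9 − 5.1·(106/60) = 30.8900
SG_post = 1 + (1.049 − 1)·39.9/30.8900

1.0633


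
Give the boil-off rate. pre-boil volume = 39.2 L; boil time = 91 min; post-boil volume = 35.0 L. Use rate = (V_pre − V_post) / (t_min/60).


rate = (39.2 − 35.0) / (91/60)

2.7692 L/hr


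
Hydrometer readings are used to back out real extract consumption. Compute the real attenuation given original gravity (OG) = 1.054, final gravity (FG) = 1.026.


AA = (OG−FG)/(OG−1)·100;  RA = AA·0.8192
AA = (1.054 − 1.026)/(1.054 − 1)·100 = 51.8519
RA = 51.8519·0.8192

42.4770 %


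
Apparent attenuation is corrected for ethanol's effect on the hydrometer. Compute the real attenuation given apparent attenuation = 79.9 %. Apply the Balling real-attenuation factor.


RA = AA · 0.8192
RA = 79.9 · 0.8192

65.4541 %


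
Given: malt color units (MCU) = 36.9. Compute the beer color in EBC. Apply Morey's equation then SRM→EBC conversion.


SRM = 1.4922·MCU^0.6859;  EBC = SRM·1.97
SRM = 1.4922·36.9^0.6859 = 17.7276
EBC = 17.7276·1.97

34.9234 EBC


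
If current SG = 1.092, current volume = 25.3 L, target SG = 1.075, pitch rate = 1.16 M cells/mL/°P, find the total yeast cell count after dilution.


V_w = V·((SG_c−1)/(SG_t−1)−1);  °P = 259 − 259/SG_t;  cells = rate·(V+V_w)·°P
V_w = 25.3·((1.092−1)/(1.075−1)−1) = 5.7347
V_final = 25.3 + 5.7347 = 31.0347
°P = 259 − 259/1.075 = 18.0698
cells = 1.16·31.0347·18.0698

650.5155 billion cells


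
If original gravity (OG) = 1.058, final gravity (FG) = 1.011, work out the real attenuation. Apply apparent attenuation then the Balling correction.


AA = (OG−FG)/(OG−1)·100;  RA = AA·0.8192
AA = (1.058 − 1.011)/(1.058 − 1)·100 = 81.0345
RA = 81.0345·0.8192

66.3834 %


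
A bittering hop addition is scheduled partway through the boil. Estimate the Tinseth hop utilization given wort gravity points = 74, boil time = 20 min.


U = 1.65·0.000125^(GP/1000) · (1 − e^(−0.04·t))/4.15
bigness = 1.65·0.000125^(74/1000) = 0.8485
boil_factor = (1 − e^(−0.04·20))/4.15 = 0.1327
U = 0.8485 · 0.1327

0.1126


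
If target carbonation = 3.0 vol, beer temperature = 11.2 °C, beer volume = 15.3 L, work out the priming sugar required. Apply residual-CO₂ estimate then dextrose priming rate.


residual = 14.695·(0.01821 + 0.09011·e^(−0.04·T));  sugar = (target − residual)·4.0·V
residual = 14.695·(0.01821 + 0.09011·e^(−0.04·11.2)) = 1.1136
sugar = (3.0 − 1.1136)·4.0·15.3

115.4469 g


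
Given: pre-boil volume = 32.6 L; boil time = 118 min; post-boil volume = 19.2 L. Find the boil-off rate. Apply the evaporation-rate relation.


rate = (V_pre − V_post) / (t_min/60)
rate = (32.6 − 19.2) / (118/60)

6.8136 L/hr


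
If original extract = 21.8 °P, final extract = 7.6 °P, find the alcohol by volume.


SG = 259/(259 − P);  ABV = (OG − FG)·131.25
OG = 259/(259 − 21.8) = 1.0919
FG = 259/(259 − 7.6) = 1.0302
ABV = (1.0919 − 1.0302)·131.25

8.0948 % ABV


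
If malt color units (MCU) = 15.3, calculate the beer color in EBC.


SRM = 1.4922·MCU^0.6859;  EBC = SRM·1.97
SRM = 1.4922·15.3^0.6859 = 9.6919
EBC = 9.6919·1.97

19.0930 EBC


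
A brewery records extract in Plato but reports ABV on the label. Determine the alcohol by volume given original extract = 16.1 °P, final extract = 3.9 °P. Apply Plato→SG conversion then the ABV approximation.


SG = 259/(259 − P);  ABV = (OG − FG)·131.25
OG = 259/(259 − 16.1) = 1.0663
FG = 259/(259 − 3.9) = 1.0153
ABV = (1.0663 − 1.0153)·131.25

6.6930 % ABV


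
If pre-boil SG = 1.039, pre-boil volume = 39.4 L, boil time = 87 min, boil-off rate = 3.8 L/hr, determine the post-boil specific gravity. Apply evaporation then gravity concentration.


V_post = V_pre − rate·(t/60);  SG_post = 1 + (SG_pre−1)·V_pre/V_post
V_post = 39.4 − 3.8·(87/60) = 33.8900
SG_post = 1 + (1.039 − 1)·39.4/33.8900

1.0453


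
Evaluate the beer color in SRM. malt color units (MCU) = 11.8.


SRM = 1.4922 · MCU^0.6859
SRM = 1.4922 · 11.8^0.6859

8.1102 SRM


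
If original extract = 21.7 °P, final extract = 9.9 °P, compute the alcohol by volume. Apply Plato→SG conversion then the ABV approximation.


SG = 259/(259 − P);  ABV = (OG − FG)·131.25
OG = 259/(259 − 21.7) = 1.0914
FG = 259/(259 − 9.9) = 1.0397
ABV = (1.0914 − 1.0397)·131.25

6.7859 % ABV


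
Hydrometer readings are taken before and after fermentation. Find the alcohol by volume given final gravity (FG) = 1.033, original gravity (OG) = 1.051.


ABV = (OG − FG) · 131.25
ABV = (1.051 − 1.033) · 131.25

2.3625 % ABV


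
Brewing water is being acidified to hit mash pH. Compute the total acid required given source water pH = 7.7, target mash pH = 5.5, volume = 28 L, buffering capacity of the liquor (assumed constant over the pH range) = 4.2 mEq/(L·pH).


acid = buffering capacity · (pH_source − pH_target) · V
acid = 4.2 · (7.7 − 5.5) · 28

258.7200 mEq


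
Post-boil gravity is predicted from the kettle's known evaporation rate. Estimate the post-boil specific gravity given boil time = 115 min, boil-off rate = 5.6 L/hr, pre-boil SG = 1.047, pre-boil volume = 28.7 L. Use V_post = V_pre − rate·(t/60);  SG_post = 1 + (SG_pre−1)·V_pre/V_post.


V_post = 28.7 − 5.6·(115/60) = 17.9667
SG_post = 1 + (1.047 − 1)·28.7/17.9667

1.0751


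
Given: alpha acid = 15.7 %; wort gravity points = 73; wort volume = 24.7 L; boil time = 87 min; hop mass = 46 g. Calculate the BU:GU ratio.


U = 1.65·0.000125^(GP/1000)·(1−e^(−0.04t))/4.15;  IBU = (α/100)·m·U·1000/V;  BU:GU = IBU/GP
U = 1.65·0.000125^(73/1000)·(1−e^(−0.04·87))/4.15 = 0.1999
IBU = (15.7/100)·46·0.1999·1000/24.7 = 58.4630
BU:GU = 58.4630/73

0.8009


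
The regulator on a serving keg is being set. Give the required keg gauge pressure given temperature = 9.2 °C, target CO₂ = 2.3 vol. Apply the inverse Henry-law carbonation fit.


psi = vols/(0.01821 + 0.09011·e^(−0.04·T)) − 14.695
psi = 2.3/(0.01821 + 0.09011·e^(−0.04·9.2)) − 14.695

13.8492 psi


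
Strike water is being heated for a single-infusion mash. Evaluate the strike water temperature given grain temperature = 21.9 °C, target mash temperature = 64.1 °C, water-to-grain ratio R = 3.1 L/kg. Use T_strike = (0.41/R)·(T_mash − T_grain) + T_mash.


T_strike = (0.41/3.1)·(64.1 − 21.9) + 64.1

69.6813 °C


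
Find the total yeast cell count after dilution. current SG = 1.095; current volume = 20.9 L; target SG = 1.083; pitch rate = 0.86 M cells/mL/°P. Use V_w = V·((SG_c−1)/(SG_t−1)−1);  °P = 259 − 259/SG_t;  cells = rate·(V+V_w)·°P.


V_w = 20.9·((1.095−1)/(1.083−1)−1) = 3.0217
V_final = 20.9 + 3.0217 = 23.9217
°P = 259 − 259/1.083 = 19.8495
cells = 0.86·23.9217·19.8495

408.3567 billion cells


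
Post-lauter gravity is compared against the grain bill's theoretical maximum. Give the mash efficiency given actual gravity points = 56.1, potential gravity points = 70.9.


efficiency = actual / potential × 100
efficiency = 56.1 / 70.9 × 100

79.1255 %


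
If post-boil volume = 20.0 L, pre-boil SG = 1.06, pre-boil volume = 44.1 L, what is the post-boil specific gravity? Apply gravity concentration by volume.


SG_post = 1 + (SG_pre − 1)·V_pre/V_post
pts_pre = (1.06 − 1)·1000 = 60.0000
pts_post = 60.0000·44.1/20.0 = 132.3000
SG_post = 1 + 132.3000/1000

1.1323


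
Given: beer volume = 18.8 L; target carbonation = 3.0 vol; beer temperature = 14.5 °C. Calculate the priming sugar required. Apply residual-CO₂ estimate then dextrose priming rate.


residual = 14.695·(0.01821 + 0.09011·e^(−0.04·T));  sugar = (target − residual)·4.0·V
residual = 14.695·(0.01821 + 0.09011·e^(−0.04·14.5)) = 1.0090
sugar = (3.0 − 1.0090)·4.0·18.8

149.7236 g


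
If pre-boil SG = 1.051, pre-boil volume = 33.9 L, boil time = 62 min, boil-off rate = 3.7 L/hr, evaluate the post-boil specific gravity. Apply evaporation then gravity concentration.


V_post = V_pre − rate·(t/60);  SG_post = 1 + (SG_pre−1)·V_pre/V_post
V_post = 33.9 − 3.7·(62/60) = 30.0767
SG_post = 1 + (1.051 − 1)·33.9/30.0767

1.0575


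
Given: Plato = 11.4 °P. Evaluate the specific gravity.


SG = 259/(259 − P)
SG = 259/(259 − 11.4)

1.0460


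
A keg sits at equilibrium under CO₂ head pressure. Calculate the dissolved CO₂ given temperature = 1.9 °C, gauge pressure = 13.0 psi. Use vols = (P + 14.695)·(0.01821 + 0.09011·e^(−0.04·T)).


vols = (13.0 + 14.695)·(0.01821 + 0.09011·e^(−0.04·1.9))

2.8173 volumes


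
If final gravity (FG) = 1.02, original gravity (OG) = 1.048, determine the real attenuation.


AA = (OG−FG)/(OG−1)·100;  RA = AA·0.8192
AA = (1.048 − 1.02)/(1.048 − 1)·100 = 58.3333
RA = 58.3333·0.8192

47.7867 %


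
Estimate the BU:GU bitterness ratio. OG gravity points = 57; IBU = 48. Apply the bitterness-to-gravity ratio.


BU:GU = IBU / OG_points
BU:GU = 48 / 57

0.8421


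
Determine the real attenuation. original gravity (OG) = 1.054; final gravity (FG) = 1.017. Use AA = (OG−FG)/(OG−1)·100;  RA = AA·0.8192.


AA = (1.054 − 1.017)/(1.054 − 1)·100 = 68.5185
RA = 68.5185·0.8192

56.1304 %


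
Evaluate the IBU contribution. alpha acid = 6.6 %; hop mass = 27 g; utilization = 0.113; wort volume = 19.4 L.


IBU = (α/100)·mass·U·1000 / V
IBU = (6.6/100)·27·0.113·1000 / 19.4

10.3797 IBU


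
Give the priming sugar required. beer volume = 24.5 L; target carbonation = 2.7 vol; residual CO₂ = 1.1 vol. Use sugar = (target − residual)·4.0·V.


sugar = (2.7 − 1.1)·4.0·24.5

156.8000 g


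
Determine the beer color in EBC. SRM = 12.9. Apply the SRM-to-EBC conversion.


EBC = SRM · 1.97
EBC = 12.9 · 1.97

25.4130 EBC


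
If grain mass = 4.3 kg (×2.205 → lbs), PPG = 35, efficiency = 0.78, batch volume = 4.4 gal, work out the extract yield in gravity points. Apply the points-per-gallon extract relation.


points = lbs × PPG × eff / vol
lbs = 4.3 × 2.205 = 9.4815
points = 9.4815 × 35 × 0.78 / 4.4

58.8284 points


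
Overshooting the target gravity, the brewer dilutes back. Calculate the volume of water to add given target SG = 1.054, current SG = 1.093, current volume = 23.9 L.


V_water = V·((SG_curr − 1)/(SG_target − 1) − 1)
V_water = 23.9·((1.093 − 1)/(1.054 − 1) − 1)

17.2611 L


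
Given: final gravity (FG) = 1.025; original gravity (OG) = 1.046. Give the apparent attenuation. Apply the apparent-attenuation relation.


AA = (OG − FG)/(OG − 1) · 100
AA = (1.046 − 1.025)/(1.046 − 1) · 100

45.6522 %


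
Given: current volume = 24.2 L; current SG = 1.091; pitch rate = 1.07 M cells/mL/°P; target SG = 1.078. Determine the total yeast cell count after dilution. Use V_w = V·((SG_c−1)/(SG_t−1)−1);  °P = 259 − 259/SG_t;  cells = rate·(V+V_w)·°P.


V_w = 24.2·((1.091−1)/(1.078−1)−1) = 4.0333
V_final = 24.2 + 4.0333 = 28.2333
°P = 259 − 259/1.078 = 18.7403
cells = 1.07·28.2333·18.7403

566.1370 billion cells


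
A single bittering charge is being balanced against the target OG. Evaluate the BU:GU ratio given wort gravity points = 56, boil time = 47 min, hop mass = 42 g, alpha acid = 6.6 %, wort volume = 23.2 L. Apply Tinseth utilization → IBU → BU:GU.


U = 1.65·0.000125^(GP/1000)·(1−e^(−0.04t))/4.15;  IBU = (α/100)·m·U·1000/V;  BU:GU = IBU/GP
U = 1.65·0.000125^(56/1000)·(1−e^(−0.04·47))/4.15 = 0.2037
IBU = (6.6/100)·42·0.2037·1000/23.2 = 24.3367
BU:GU = 24.3367/56

0.4346


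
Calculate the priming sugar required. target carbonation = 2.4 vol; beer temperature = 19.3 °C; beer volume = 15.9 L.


residual = 14.695·(0.01821 + 0.09011·e^(−0.04·T));  sugar = (target − residual)·4.0·V
residual = 14.695·(0.01821 + 0.09011·e^(−0.04·19.3)) = 0.8795
sugar = (2.4 − 0.8795)·4.0·15.9

96.7052 g


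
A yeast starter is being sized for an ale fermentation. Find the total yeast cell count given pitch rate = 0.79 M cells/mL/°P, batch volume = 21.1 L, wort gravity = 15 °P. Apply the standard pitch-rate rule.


cells (billions) = rate · V_L · °P
cells = 0.79 · 21.1 · 15

250.0350 billion cells


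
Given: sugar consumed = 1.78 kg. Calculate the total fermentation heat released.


Q = m_sugar · 590 kJ/kg
Q = 1.78 · 590

1050.2000 kJ


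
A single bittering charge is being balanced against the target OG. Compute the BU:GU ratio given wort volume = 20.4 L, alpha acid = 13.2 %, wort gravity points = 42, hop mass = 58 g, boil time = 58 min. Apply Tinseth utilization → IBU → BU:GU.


U = 1.65·0.000125^(GP/1000)·(1−e^(−0.04t))/4.15;  IBU = (α/100)·m·U·1000/V;  BU:GU = IBU/GP
U = 1.65·0.000125^(42/1000)·(1−e^(−0.04·58))/4.15 = 0.2458
IBU = (13.2/100)·58·0.2458·1000/20.4 = 92.2471
BU:GU = 92.2471/42

2.1964


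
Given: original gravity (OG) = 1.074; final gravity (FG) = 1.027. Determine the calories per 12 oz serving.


ABW = (OG−FG)·131.25·0.79/FG;  °P = 259 − 259/SG (for OG→OE and FG→AE);  RE = 0.1808·OE + 0.8192·AE;  Cal = (6.9·ABW + 4·(RE−0.1))·FG·3.55
ABW = (1.074 − 1.027)·131.25·0.79/1.027 = 4.7452
OE = 259 − 259/1.074 = 17.8454 °P
AE = 259 − 259/1.027 = 6.8092 °P
RE = 0.1808·17.8454 + 0.8192·6.8092 = 8.8045 °P
Cal = (6.9·4.7452 + 4·(8.8045−0.1))·1.027·3.55

246.3132 kcal


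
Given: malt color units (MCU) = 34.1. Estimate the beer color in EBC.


SRM = 1.4922·MCU^0.6859;  EBC = SRM·1.97
SRM = 1.4922·34.1^0.6859 = 16.7936
EBC = 16.7936·1.97

33.0834 EBC


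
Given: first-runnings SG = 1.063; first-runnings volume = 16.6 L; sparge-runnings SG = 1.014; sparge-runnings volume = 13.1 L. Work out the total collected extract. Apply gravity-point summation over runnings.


total = Σ (SG_i − 1)·1000·V_i
first = (1.063 − 1)·1000·16.6 = 1045.8000
sparge = (1.014 − 1)·1000·13.1 = 183.4000
total = 1045.8000 + 183.4000

1229.2000 gravity·L


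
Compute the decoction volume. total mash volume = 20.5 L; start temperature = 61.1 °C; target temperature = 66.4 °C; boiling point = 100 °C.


V_dec = V_total·(T_target − T_start)/(T_boil − T_start)
V_dec = 20.5·(66.4 − 61.1)/(100 − 61.1)

2.7931 L


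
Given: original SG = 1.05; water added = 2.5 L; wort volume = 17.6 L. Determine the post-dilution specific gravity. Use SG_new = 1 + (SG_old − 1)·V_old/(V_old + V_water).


pts = (1.05 − 1)·1000·17.6/(17.6 + 2.5) = 43.7811
SG_new = 1 + 43.7811/1000

1.0438


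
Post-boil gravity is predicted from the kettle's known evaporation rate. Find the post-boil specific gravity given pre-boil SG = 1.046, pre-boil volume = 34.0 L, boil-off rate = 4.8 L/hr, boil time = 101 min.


V_post = V_pre − rate·(t/60);  SG_post = 1 + (SG_pre−1)·V_pre/V_post
V_post = 34.0 − 4.8·(101/60) = 25.9200
SG_post = 1 + (1.046 − 1)·34.0/25.9200

1.0603


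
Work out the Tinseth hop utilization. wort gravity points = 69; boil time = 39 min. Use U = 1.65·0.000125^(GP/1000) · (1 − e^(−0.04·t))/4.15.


bigness = 1.65·0.000125^(69/1000) = 0.8875
boil_factor = (1 − e^(−0.04·39))/4.15 = 0.1903
U = 0.8875 · 0.1903

0.1689


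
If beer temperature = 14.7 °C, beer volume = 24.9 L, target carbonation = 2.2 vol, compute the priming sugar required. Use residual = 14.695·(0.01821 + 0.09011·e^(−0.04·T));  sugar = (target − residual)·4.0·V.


residual = 14.695·(0.01821 + 0.09011·e^(−0.04·14.7)) = 1.0031
sugar = (2.2 − 1.0031)·4.0·24.9

119.2125 g
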